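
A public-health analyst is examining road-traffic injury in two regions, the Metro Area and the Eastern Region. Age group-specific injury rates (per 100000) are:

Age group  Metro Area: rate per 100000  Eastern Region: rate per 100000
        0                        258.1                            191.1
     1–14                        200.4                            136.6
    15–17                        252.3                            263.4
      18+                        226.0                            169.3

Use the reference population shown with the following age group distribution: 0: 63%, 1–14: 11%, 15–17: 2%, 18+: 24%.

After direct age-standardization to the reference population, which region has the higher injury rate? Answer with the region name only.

Standard weights: 0.63, 0.11, 0.02, 0.24.
The Metro Area: 0.6300×258.1 + 0.1100×200.4 + 0.0200×252.3 + 0.2400×226.0 = 243.9330 per 100000.
The Eastern Region: 0.6300×191.1 + 0.1100×136.6 + 0.0200×263.4 + 0.2400×169.3 = 181.3190 per 100000.

Metro Area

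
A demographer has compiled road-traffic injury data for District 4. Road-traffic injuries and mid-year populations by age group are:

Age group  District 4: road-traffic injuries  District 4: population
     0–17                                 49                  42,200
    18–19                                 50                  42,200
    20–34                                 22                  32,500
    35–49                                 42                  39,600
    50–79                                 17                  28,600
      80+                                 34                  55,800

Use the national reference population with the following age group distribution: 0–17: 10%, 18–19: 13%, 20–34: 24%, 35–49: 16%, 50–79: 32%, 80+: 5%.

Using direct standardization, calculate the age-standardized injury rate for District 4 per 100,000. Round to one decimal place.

82.3

Age-specific rates per 100,000 for District 4: 116.11, 118.48, 67.69, 106.06, 59.44, 60.93.
Standard weights: 0.10, 0.13, 0.24, 0.16, 0.32, 0.05.
Standardized rate: 0.1000×116.11 + 0.1300×118.48 + 0.2400×67.69 + 0.1600×106.06 + 0.3200×59.44 + 0.0500×60.93 = 82.2976 per 100,000.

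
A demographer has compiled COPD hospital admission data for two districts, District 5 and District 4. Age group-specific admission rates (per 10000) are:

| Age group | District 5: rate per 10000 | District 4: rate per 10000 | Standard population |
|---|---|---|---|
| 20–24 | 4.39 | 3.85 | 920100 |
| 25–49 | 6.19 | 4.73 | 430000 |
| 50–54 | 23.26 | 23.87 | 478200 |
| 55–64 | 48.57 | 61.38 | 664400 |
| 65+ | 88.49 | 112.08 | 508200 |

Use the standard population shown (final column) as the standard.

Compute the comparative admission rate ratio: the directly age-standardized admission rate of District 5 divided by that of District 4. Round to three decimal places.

0.829

Standard total = 3000900; weights = 0.3066, 0.1433, 0.1594, 0.2214, 0.1693.
District 5: 0.3066×4.39 + 0.1433×6.19 + 0.1594×23.26 + 0.2214×48.57 + 0.1693×88.49 = 31.6786 per 10000.
District 4: 0.3066×3.85 + 0.1433×4.73 + 0.1594×23.87 + 0.2214×61.38 + 0.1693×112.08 = 38.2321 per 10000.
Ratio = 31.6786 ÷ 38.2321 = 0.82859.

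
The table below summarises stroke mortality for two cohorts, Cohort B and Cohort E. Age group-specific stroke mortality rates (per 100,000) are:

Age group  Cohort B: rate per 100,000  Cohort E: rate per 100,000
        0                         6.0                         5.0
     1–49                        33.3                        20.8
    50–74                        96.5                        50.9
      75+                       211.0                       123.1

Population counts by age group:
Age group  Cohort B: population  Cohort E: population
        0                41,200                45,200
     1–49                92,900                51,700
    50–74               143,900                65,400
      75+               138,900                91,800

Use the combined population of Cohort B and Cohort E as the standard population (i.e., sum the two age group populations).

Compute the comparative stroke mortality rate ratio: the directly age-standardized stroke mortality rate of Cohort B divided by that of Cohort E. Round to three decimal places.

Combined standard total = 671,000; weights = 0.1288, 0.2155, 0.3119, 0.3438.
Cohort B: 0.1288×6.0 + 0.2155×33.3 + 0.3119×96.5 + 0.3438×211.0 = 110.5942 per 100,000.
Cohort E: 0.1288×5.0 + 0.2155×20.8 + 0.3119×50.9 + 0.3438×123.1 = 63.3267 per 100,000.
Ratio = 110.5942 ÷ 63.3267 = 1.74641.

1.746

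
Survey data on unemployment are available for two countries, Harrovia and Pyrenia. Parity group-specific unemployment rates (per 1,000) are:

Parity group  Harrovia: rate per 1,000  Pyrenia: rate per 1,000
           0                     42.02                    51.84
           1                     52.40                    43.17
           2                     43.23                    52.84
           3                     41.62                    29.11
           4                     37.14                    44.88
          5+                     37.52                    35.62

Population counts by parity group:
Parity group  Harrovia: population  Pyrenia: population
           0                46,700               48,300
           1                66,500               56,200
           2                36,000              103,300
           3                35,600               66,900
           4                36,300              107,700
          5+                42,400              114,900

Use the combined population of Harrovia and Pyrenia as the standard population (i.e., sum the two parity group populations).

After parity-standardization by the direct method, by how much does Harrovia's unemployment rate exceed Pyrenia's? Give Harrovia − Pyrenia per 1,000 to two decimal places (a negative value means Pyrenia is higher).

-0.88

Combined standard total = 760,800; weights = 0.1249, 0.1613, 0.1831, 0.1347, 0.1893, 0.2068.
Harrovia: 0.1249×42.02 + 0.1613×52.40 + 0.1831×43.23 + 0.1347×41.62 + 0.1893×37.14 + 0.2068×37.52 = 42.0077 per 1,000.
Pyrenia: 0.1249×51.84 + 0.1613×43.17 + 0.1831×52.84 + 0.1347×29.11 + 0.1893×44.88 + 0.2068×35.62 = 42.8916 per 1,000.
Difference = 42.0077 − 42.8916 = -0.8839.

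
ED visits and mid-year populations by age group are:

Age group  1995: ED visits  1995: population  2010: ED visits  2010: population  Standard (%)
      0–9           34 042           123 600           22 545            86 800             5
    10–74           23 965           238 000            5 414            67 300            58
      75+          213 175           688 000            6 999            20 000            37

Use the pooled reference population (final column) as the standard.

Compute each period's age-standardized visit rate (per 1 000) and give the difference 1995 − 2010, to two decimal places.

Age-specific rates per 1 000 for 1995: 275.421, 100.693, 309.847.
For 2010: 259.735, 80.446, 349.950.
Standard weights: 0.05, 0.58, 0.37.
1995: 0.0500×275.421 + 0.5800×100.693 + 0.3700×309.847 = 186.8167 per 1 000.
2010: 0.0500×259.735 + 0.5800×80.446 + 0.3700×349.950 = 189.1268 per 1 000.
Difference = 186.8167 − 189.1268 = -2.3101.

-2.31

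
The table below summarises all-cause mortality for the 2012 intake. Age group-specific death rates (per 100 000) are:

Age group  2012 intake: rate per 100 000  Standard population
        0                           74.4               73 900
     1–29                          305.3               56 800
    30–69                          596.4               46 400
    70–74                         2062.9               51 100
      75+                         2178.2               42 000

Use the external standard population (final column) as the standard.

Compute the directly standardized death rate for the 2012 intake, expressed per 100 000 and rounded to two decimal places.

Standard total = 270 200; weights = 0.2735, 0.2102, 0.1717, 0.1891, 0.1554.
Standardized rate: 0.2735×74.4 + 0.2102×305.3 + 0.1717×596.4 + 0.1891×2062.9 + 0.1554×2178.2 = 915.6578 per 100 000.

915.66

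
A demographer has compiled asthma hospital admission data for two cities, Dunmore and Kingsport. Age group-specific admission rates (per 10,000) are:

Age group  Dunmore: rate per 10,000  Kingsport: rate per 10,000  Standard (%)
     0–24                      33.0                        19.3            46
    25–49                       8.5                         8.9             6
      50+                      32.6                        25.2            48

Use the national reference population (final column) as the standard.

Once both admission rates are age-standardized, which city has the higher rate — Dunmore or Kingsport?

Dunmore

Standard weights: 0.46, 0.06, 0.48.
Dunmore: 0.4600×33.0 + 0.0600×8.5 + 0.4800×32.6 = 31.3380 per 10,000.
Kingsport: 0.4600×19.3 + 0.0600×8.9 + 0.4800×25.2 = 21.5080 per 10,000.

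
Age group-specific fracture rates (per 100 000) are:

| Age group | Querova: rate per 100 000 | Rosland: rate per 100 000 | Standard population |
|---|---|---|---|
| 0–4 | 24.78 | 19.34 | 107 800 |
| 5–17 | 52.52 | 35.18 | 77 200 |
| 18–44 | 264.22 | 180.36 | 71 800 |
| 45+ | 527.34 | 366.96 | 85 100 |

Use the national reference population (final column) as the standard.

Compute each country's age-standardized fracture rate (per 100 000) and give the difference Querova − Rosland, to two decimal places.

Standard total = 341 900; weights = 0.3153, 0.2258, 0.2100, 0.2489.
Querova: 0.3153×24.78 + 0.2258×52.52 + 0.2100×264.22 + 0.2489×527.34 = 206.4155 per 100 000.
Rosland: 0.3153×19.34 + 0.2258×35.18 + 0.2100×180.36 + 0.2489×366.96 = 143.2550 per 100 000.
Difference = 206.4155 − 143.2550 = 63.1605.

63.16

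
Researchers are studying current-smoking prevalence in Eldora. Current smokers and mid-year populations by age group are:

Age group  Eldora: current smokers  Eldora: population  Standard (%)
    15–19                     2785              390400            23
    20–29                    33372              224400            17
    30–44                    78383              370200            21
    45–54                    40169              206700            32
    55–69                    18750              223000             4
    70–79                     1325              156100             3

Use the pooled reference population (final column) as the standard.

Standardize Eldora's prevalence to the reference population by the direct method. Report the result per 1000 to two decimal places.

Age-specific rates per 1000 for Eldora: 7.134, 148.717, 211.731, 194.335, 84.081, 8.488.
Standard weights: 0.23, 0.17, 0.21, 0.32, 0.04, 0.03.
Standardized rate: 0.2300×7.134 + 0.1700×148.717 + 0.2100×211.731 + 0.3200×194.335 + 0.0400×84.081 + 0.0300×8.488 = 137.1912 per 1000.

137.19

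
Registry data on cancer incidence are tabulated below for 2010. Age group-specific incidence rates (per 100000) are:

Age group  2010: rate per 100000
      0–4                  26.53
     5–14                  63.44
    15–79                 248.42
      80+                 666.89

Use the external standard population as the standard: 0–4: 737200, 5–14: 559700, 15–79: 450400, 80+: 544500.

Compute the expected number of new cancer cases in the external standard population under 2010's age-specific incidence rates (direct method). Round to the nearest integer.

Expected new cancer cases = Σ (standard pop × age-specific rate ÷ 100000)
= 737200×26.53/100000 + 559700×63.44/100000 + 450400×248.42/100000 + 544500×666.89/100000
= 195.58 + 355.07 + 1118.88 + 3631.22 = 5300.75.

5301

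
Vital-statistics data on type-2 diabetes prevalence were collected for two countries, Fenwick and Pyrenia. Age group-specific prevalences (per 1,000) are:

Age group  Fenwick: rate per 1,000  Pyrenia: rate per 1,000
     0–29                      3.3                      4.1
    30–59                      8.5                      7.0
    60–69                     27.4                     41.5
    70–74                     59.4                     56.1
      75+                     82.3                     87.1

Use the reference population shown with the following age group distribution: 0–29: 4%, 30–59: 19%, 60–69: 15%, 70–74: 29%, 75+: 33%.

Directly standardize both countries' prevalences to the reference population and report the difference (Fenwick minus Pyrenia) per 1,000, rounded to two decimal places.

Standard weights: 0.04, 0.19, 0.15, 0.29, 0.33.
Fenwick: 0.0400×3.3 + 0.1900×8.5 + 0.1500×27.4 + 0.2900×59.4 + 0.3300×82.3 = 50.2420 per 1,000.
Pyrenia: 0.0400×4.1 + 0.1900×7.0 + 0.1500×41.5 + 0.2900×56.1 + 0.3300×87.1 = 52.7310 per 1,000.
Difference = 50.2420 − 52.7310 = -2.4890.

-2.49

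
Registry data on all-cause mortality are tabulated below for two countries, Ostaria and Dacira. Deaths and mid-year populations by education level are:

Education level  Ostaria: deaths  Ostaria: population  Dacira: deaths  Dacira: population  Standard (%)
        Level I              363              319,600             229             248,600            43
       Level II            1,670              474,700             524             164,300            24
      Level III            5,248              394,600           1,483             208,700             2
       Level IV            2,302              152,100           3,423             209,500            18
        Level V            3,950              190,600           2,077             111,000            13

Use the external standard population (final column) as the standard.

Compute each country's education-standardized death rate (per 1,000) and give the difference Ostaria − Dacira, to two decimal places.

Education-specific rates per 1,000 for Ostaria: 1.136, 3.518, 13.300, 15.135, 20.724.
For Dacira: 0.921, 3.189, 7.106, 16.339, 18.712.
Standard weights: 0.43, 0.24, 0.02, 0.18, 0.13.
Ostaria: 0.4300×1.136 + 0.2400×3.518 + 0.0200×13.300 + 0.1800×15.135 + 0.1300×20.724 = 7.0171 per 1,000.
Dacira: 0.4300×0.921 + 0.2400×3.189 + 0.0200×7.106 + 0.1800×16.339 + 0.1300×18.712 = 6.6772 per 1,000.
Difference = 7.0171 − 6.6772 = 0.3399.

0.34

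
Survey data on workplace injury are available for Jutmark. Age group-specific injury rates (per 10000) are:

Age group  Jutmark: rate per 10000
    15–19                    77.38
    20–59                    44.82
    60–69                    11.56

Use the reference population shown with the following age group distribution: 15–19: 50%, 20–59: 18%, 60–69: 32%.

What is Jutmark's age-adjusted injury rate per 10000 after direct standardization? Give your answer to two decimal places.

Standard weights: 0.50, 0.18, 0.32.
Standardized rate: 0.5000×77.38 + 0.1800×44.82 + 0.3200×11.56 = 50.4568 per 10000.

50.46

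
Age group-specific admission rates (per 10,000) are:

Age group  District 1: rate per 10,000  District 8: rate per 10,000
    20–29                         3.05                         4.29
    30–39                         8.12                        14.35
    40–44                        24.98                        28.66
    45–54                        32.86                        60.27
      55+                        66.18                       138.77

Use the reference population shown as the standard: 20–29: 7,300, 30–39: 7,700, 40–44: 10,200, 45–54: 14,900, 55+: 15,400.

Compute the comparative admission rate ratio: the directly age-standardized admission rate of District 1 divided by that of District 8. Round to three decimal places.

Standard total = 55,500; weights = 0.1315, 0.1387, 0.1838, 0.2685, 0.2775.
District 1: 0.1315×3.05 + 0.1387×8.12 + 0.1838×24.98 + 0.2685×32.86 + 0.2775×66.18 = 33.3040 per 10,000.
District 8: 0.1315×4.29 + 0.1387×14.35 + 0.1838×28.66 + 0.2685×60.27 + 0.2775×138.77 = 62.5086 per 10,000.
Ratio = 33.3040 ÷ 62.5086 = 0.53279.

0.533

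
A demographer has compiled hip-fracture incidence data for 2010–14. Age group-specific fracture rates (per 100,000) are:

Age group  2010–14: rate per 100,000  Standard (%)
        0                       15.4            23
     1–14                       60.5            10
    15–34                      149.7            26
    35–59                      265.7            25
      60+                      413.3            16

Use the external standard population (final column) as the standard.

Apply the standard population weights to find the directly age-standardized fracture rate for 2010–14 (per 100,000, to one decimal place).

Standard weights: 0.23, 0.10, 0.26, 0.25, 0.16.
Standardized rate: 0.2300×15.4 + 0.1000×60.5 + 0.2600×149.7 + 0.2500×265.7 + 0.1600×413.3 = 181.0670 per 100,000.

181.1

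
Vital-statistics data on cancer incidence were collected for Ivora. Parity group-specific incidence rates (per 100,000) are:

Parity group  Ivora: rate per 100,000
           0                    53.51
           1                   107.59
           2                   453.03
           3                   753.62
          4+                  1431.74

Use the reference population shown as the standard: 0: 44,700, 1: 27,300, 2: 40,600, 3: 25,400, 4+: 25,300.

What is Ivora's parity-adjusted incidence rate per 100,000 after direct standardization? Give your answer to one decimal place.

484.3

Standard total = 163,300; weights = 0.2737, 0.1672, 0.2486, 0.1555, 0.1549.
Standardized rate: 0.2737×53.51 + 0.1672×107.59 + 0.2486×453.03 + 0.1555×753.62 + 0.1549×1431.74 = 484.3055 per 100,000.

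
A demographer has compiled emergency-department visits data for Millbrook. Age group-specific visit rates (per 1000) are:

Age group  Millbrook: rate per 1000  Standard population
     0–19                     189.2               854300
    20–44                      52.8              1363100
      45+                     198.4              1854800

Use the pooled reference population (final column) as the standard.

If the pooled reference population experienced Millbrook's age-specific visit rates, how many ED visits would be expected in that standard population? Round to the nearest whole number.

601598

Expected ED visits = Σ (standard pop × age-specific rate ÷ 1000)
= 854300×189.2/1000 + 1363100×52.8/1000 + 1854800×198.4/1000
= 161633.56 + 71971.68 + 367992.32 = 601597.56.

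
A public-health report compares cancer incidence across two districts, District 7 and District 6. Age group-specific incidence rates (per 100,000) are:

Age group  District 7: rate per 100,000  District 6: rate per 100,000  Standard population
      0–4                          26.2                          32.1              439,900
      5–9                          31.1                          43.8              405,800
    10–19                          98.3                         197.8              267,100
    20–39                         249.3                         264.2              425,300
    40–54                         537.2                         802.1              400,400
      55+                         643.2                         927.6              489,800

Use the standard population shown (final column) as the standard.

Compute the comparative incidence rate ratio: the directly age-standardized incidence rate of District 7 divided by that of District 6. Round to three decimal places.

0.706

Standard total = 2,428,300; weights = 0.1812, 0.1671, 0.1100, 0.1751, 0.1649, 0.2017.
District 7: 0.1812×26.2 + 0.1671×31.1 + 0.1100×98.3 + 0.1751×249.3 + 0.1649×537.2 + 0.2017×643.2 = 282.7341 per 100,000.
District 6: 0.1812×32.1 + 0.1671×43.8 + 0.1100×197.8 + 0.1751×264.2 + 0.1649×802.1 + 0.2017×927.6 = 400.5233 per 100,000.
Ratio = 282.7341 ÷ 400.5233 = 0.70591.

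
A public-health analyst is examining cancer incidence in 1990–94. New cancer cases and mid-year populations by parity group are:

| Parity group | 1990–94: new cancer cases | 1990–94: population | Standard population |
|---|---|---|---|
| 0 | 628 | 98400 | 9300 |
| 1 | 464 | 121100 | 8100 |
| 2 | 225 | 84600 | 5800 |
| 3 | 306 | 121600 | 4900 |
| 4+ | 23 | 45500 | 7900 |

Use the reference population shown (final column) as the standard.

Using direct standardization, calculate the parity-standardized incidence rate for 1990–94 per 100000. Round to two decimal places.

339.27

Parity-specific rates per 100000 for 1990–94: 638.21, 383.15, 265.96, 251.64, 50.55.
Standard total = 36000; weights = 0.2583, 0.2250, 0.1611, 0.1361, 0.2194.
Standardized rate: 0.2583×638.21 + 0.2250×383.15 + 0.1611×265.96 + 0.1361×251.64 + 0.2194×50.55 = 339.2742 per 100000.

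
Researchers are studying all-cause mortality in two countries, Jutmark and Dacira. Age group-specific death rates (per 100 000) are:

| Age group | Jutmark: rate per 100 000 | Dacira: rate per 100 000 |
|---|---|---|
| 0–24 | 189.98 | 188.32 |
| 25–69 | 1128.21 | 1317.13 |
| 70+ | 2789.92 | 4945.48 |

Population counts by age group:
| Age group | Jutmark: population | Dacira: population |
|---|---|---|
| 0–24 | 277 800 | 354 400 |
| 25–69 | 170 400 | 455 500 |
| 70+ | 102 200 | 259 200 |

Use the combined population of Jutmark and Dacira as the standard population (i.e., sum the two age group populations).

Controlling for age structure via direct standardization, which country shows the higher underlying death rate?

Combined standard total = 1 619 500; weights = 0.3904, 0.3865, 0.2232.
Jutmark: 0.3904×189.98 + 0.3865×1128.21 + 0.2232×2789.92 = 1132.7750 per 100 000.
Dacira: 0.3904×188.32 + 0.3865×1317.13 + 0.2232×4945.48 = 1686.1649 per 100 000.

Dacira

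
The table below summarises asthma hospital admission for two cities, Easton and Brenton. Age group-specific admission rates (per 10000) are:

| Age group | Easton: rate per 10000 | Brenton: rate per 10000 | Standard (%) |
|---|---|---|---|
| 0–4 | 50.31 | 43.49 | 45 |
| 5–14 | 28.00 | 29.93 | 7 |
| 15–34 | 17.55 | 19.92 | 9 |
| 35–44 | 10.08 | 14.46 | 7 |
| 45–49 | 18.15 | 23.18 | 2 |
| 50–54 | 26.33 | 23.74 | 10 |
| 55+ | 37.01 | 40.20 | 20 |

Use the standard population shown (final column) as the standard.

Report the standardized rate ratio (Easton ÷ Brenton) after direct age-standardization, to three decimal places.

1.055

Standard weights: 0.45, 0.07, 0.09, 0.07, 0.02, 0.10, 0.20.
Easton: 0.4500×50.31 + 0.0700×28.00 + 0.0900×17.55 + 0.0700×10.08 + 0.0200×18.15 + 0.1000×26.33 + 0.2000×37.01 = 37.2826 per 10000.
Brenton: 0.4500×43.49 + 0.0700×29.93 + 0.0900×19.92 + 0.0700×14.46 + 0.0200×23.18 + 0.1000×23.74 + 0.2000×40.20 = 35.3482 per 10000.
Ratio = 37.2826 ÷ 35.3482 = 1.05472.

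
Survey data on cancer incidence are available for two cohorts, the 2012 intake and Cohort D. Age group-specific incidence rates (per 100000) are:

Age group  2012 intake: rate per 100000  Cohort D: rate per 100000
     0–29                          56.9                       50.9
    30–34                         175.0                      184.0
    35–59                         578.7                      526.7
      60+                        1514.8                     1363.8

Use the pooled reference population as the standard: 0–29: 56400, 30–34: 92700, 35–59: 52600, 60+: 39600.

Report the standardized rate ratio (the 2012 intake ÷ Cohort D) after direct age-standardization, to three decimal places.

Standard total = 241300; weights = 0.2337, 0.3842, 0.2180, 0.1641.
The 2012 intake: 0.2337×56.9 + 0.3842×175.0 + 0.2180×578.7 + 0.1641×1514.8 = 455.2729 per 100000.
Cohort D: 0.2337×50.9 + 0.3842×184.0 + 0.2180×526.7 + 0.1641×1363.8 = 421.2120 per 100000.
Ratio = 455.2729 ÷ 421.2120 = 1.08086.

1.081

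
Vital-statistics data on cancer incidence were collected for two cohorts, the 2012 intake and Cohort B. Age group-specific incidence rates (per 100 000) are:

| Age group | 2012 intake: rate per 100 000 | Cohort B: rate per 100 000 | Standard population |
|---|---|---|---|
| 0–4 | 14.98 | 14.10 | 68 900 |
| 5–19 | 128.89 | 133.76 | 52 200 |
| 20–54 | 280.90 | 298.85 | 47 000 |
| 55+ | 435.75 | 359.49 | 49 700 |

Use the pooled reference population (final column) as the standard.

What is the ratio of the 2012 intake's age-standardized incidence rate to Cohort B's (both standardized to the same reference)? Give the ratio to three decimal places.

1.069

Standard total = 217 800; weights = 0.3163, 0.2397, 0.2158, 0.2282.
The 2012 intake: 0.3163×14.98 + 0.2397×128.89 + 0.2158×280.90 + 0.2282×435.75 = 195.6807 per 100 000.
Cohort B: 0.3163×14.10 + 0.2397×133.76 + 0.2158×298.85 + 0.2282×359.49 = 183.0412 per 100 000.
Ratio = 195.6807 ÷ 183.0412 = 1.06905.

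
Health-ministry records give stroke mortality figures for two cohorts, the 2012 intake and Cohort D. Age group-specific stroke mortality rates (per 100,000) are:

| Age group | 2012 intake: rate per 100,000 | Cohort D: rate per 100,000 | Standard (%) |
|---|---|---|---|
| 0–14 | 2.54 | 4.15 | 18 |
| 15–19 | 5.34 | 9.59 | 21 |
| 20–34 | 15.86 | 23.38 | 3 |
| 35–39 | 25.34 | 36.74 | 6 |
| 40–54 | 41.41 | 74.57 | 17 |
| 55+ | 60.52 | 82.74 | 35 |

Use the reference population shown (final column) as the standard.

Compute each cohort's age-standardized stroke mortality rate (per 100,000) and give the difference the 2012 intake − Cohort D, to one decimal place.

Standard weights: 0.18, 0.21, 0.03, 0.06, 0.17, 0.35.
The 2012 intake: 0.1800×2.54 + 0.2100×5.34 + 0.0300×15.86 + 0.0600×25.34 + 0.1700×41.41 + 0.3500×60.52 = 31.7965 per 100,000.
Cohort D: 0.1800×4.15 + 0.2100×9.59 + 0.0300×23.38 + 0.0600×36.74 + 0.1700×74.57 + 0.3500×82.74 = 47.3026 per 100,000.
Difference = 31.7965 − 47.3026 = -15.5061.

-15.5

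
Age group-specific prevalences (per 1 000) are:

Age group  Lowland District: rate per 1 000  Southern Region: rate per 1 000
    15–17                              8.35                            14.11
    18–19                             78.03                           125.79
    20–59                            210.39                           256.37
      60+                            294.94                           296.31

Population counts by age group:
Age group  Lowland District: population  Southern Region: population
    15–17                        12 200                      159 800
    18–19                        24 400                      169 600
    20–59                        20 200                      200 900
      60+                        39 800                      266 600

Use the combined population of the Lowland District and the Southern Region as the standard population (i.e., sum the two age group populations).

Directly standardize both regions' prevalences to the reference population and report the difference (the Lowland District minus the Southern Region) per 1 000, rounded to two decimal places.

-23.33

Combined standard total = 893 500; weights = 0.1925, 0.2171, 0.2475, 0.3429.
The Lowland District: 0.1925×8.35 + 0.2171×78.03 + 0.2475×210.39 + 0.3429×294.94 = 171.7525 per 1 000.
The Southern Region: 0.1925×14.11 + 0.2171×125.79 + 0.2475×256.37 + 0.3429×296.31 = 195.0789 per 1 000.
Difference = 171.7525 − 195.0789 = -23.3264.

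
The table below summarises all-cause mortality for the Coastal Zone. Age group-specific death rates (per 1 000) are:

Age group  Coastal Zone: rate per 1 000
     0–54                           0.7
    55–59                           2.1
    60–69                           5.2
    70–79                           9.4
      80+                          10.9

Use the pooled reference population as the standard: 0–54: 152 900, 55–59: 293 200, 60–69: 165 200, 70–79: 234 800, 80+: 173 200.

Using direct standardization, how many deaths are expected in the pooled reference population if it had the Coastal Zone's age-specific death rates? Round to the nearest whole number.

5677

Expected deaths = Σ (standard pop × age-specific rate ÷ 1 000)
= 152 900×0.7/1 000 + 293 200×2.1/1 000 + 165 200×5.2/1 000 + 234 800×9.4/1 000 + 173 200×10.9/1 000
= 107.03 + 615.72 + 859.04 + 2207.12 + 1887.88 = 5676.79.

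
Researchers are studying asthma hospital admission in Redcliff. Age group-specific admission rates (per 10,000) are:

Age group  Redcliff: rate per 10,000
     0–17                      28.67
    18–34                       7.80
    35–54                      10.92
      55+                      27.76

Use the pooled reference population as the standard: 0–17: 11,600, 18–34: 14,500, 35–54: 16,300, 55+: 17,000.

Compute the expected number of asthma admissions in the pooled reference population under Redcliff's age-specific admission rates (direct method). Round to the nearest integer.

110

Expected asthma admissions = Σ (standard pop × age-specific rate ÷ 10,000)
= 11,600×28.67/10,000 + 14,500×7.80/10,000 + 16,300×10.92/10,000 + 17,000×27.76/10,000
= 33.26 + 11.31 + 17.80 + 47.19 = 109.56.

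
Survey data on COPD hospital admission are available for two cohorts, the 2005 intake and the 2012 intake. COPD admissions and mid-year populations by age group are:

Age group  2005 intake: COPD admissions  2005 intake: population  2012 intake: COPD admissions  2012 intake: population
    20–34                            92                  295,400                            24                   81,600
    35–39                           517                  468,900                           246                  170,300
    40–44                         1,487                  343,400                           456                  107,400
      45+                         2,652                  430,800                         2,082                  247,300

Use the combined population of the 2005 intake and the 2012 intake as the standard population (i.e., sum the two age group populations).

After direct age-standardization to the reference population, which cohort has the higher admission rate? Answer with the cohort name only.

2012 intake

Age-specific rates per 10,000 for the 2005 intake: 3.11, 11.03, 43.30, 61.56.
For the 2012 intake: 2.94, 14.45, 42.46, 84.19.
Combined standard total = 2,145,100; weights = 0.1757, 0.2980, 0.2102, 0.3161.
The 2005 intake: 0.1757×3.11 + 0.2980×11.03 + 0.2102×43.30 + 0.3161×61.56 = 32.3930 per 10,000.
The 2012 intake: 0.1757×2.94 + 0.2980×14.45 + 0.2102×42.46 + 0.3161×84.19 = 40.3575 per 10,000.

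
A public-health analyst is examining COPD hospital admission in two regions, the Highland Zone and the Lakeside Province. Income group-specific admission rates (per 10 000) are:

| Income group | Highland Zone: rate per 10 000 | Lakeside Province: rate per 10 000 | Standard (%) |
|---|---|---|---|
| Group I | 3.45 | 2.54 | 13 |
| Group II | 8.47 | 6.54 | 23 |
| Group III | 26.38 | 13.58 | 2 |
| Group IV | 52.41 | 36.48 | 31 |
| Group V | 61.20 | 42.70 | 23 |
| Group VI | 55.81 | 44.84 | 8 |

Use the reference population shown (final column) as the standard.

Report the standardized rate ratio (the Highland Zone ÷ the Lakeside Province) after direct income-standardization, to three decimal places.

1.406

Standard weights: 0.13, 0.23, 0.02, 0.31, 0.23, 0.08.
The Highland Zone: 0.1300×3.45 + 0.2300×8.47 + 0.0200×26.38 + 0.3100×52.41 + 0.2300×61.20 + 0.0800×55.81 = 37.7121 per 10 000.
The Lakeside Province: 0.1300×2.54 + 0.2300×6.54 + 0.0200×13.58 + 0.3100×36.48 + 0.2300×42.70 + 0.0800×44.84 = 26.8230 per 10 000.
Ratio = 37.7121 ÷ 26.8230 = 1.40596.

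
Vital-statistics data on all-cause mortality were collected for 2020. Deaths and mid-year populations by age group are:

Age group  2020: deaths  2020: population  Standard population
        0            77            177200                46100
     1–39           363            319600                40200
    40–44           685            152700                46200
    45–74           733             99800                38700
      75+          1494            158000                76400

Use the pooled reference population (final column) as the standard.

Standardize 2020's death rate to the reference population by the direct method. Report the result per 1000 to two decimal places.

Age-specific rates per 1000 for 2020: 0.435, 1.136, 4.486, 7.345, 9.456.
Standard total = 247600; weights = 0.1862, 0.1624, 0.1866, 0.1563, 0.3086.
Standardized rate: 0.1862×0.435 + 0.1624×1.136 + 0.1866×4.486 + 0.1563×7.345 + 0.3086×9.456 = 5.1680 per 1000.

5.17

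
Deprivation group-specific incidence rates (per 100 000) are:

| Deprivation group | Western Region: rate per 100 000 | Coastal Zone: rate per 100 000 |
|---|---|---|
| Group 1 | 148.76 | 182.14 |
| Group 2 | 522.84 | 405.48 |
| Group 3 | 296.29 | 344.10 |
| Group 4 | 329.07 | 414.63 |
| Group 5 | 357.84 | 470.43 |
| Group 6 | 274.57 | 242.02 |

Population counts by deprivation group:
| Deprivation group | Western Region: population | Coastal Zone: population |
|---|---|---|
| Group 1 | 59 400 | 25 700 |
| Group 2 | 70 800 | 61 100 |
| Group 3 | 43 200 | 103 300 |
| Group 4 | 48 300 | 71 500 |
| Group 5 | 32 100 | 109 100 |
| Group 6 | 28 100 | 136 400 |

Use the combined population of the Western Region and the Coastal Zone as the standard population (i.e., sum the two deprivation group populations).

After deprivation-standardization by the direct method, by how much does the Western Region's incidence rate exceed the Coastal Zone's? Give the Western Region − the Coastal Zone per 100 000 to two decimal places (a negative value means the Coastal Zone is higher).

-19.21

Combined standard total = 789 000; weights = 0.1079, 0.1672, 0.1857, 0.1518, 0.1790, 0.2085.
The Western Region: 0.1079×148.76 + 0.1672×522.84 + 0.1857×296.29 + 0.1518×329.07 + 0.1790×357.84 + 0.2085×274.57 = 329.7147 per 100 000.
The Coastal Zone: 0.1079×182.14 + 0.1672×405.48 + 0.1857×344.10 + 0.1518×414.63 + 0.1790×470.43 + 0.2085×242.02 = 348.9268 per 100 000.
Difference = 329.7147 − 348.9268 = -19.2121.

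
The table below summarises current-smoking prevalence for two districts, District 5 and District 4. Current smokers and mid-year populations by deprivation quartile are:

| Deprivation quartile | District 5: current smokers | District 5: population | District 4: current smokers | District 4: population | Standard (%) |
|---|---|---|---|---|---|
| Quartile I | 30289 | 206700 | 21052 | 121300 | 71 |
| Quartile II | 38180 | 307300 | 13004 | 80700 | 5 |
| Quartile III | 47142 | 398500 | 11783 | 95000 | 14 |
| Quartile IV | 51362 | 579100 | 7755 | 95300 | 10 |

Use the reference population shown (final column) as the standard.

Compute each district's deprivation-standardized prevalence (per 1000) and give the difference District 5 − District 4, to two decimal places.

-21.10

Deprivation-specific rates per 1000 for District 5: 146.536, 124.243, 118.299, 88.693.
For District 4: 173.553, 161.140, 124.032, 81.375.
Standard weights: 0.71, 0.05, 0.14, 0.10.
District 5: 0.7100×146.536 + 0.0500×124.243 + 0.1400×118.299 + 0.1000×88.693 = 135.6838 per 1000.
District 4: 0.7100×173.553 + 0.0500×161.140 + 0.1400×124.032 + 0.1000×81.375 = 156.7816 per 1000.
Difference = 135.6838 − 156.7816 = -21.0978.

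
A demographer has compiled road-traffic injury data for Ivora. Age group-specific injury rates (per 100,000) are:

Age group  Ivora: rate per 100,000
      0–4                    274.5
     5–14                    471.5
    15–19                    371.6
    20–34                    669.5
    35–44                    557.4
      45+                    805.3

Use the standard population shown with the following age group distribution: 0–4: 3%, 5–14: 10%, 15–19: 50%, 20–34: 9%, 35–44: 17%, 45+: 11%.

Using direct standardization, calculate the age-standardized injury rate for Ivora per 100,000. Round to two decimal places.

Standard weights: 0.03, 0.10, 0.50, 0.09, 0.17, 0.11.
Standardized rate: 0.0300×274.5 + 0.1000×471.5 + 0.5000×371.6 + 0.0900×669.5 + 0.1700×557.4 + 0.1100×805.3 = 484.7810 per 100,000.

484.78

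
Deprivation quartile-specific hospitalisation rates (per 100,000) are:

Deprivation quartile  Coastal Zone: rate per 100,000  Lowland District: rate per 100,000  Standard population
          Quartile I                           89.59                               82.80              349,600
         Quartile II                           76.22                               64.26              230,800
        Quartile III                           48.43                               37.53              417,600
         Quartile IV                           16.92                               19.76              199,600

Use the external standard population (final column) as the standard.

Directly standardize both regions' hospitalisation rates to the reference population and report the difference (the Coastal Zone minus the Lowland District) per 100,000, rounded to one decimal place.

7.6

Standard total = 1,197,600; weights = 0.2919, 0.1927, 0.3487, 0.1667.
The Coastal Zone: 0.2919×89.59 + 0.1927×76.22 + 0.3487×48.43 + 0.1667×16.92 = 60.5493 per 100,000.
The Lowland District: 0.2919×82.80 + 0.1927×64.26 + 0.3487×37.53 + 0.1667×19.76 = 52.9348 per 100,000.
Difference = 60.5493 − 52.9348 = 7.6145.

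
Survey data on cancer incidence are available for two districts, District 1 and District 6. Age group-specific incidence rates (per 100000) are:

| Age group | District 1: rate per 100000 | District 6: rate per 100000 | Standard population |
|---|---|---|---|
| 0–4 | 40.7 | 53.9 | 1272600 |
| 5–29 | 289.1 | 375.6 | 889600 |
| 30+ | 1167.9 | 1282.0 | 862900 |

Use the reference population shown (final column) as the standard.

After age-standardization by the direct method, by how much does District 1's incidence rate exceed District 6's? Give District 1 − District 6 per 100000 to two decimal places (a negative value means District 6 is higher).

Standard total = 3025100; weights = 0.4207, 0.2941, 0.2852.
District 1: 0.4207×40.7 + 0.2941×289.1 + 0.2852×1167.9 = 435.2779 per 100000.
District 6: 0.4207×53.9 + 0.2941×375.6 + 0.2852×1282.0 = 498.8148 per 100000.
Difference = 435.2779 − 498.8148 = -63.5369.

-63.54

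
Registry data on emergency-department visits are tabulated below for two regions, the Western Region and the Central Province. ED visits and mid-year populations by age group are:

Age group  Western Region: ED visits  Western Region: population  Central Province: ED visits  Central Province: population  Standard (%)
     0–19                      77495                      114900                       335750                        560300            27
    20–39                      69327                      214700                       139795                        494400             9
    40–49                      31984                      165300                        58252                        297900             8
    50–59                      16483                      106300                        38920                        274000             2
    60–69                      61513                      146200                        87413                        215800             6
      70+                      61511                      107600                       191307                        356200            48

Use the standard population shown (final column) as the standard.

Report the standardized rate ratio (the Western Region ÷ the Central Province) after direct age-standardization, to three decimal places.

1.085

Age-specific rates per 1000 for the Western Region: 674.456, 322.902, 193.491, 155.061, 420.746, 571.664.
For the Central Province: 599.233, 282.757, 195.542, 142.044, 405.065, 537.077.
Standard weights: 0.27, 0.09, 0.08, 0.02, 0.06, 0.48.
The Western Region: 0.2700×674.456 + 0.0900×322.902 + 0.0800×193.491 + 0.0200×155.061 + 0.0600×420.746 + 0.4800×571.664 = 529.3880 per 1000.
The Central Province: 0.2700×599.233 + 0.0900×282.757 + 0.0800×195.542 + 0.0200×142.044 + 0.0600×405.065 + 0.4800×537.077 = 487.8262 per 1000.
Ratio = 529.3880 ÷ 487.8262 = 1.08520.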